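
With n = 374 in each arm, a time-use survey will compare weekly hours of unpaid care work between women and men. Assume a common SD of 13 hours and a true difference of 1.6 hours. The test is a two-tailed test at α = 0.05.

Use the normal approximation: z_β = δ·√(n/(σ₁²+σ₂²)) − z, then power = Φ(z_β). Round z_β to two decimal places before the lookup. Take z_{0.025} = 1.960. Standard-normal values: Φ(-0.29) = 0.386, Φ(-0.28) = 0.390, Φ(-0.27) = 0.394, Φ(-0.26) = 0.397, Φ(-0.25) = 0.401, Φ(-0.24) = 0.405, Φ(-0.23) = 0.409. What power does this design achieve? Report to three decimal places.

z_β = δ·√(n/(σ₁²+σ₂²)) − z_{α/2}
    = 1.6 · √(374/338) − 1.960
    = 1.6 · 1.05191 − 1.960
    = 1.6831 − 1.960 = -0.2769 → -0.28
Power = Φ(-0.28) = 0.390.

Power ≈ 0.390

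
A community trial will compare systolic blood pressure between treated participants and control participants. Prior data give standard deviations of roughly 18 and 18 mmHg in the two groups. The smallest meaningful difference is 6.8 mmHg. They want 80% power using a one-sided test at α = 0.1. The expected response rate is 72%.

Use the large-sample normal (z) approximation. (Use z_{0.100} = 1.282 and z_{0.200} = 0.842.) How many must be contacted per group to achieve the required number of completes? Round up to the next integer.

n = (z_α + z_β)² · (σ₁² + σ₂²) / δ²
  = (1.282 + 0.842)² · (18² + 18² = 648) / 6.8²
  = 4.5114 · 648 / 46.24
  = 63.22
Adjust for 72% response: 63.22 / 0.72 = 87.81.
Round up → n = 88 per group.

n = 88 per group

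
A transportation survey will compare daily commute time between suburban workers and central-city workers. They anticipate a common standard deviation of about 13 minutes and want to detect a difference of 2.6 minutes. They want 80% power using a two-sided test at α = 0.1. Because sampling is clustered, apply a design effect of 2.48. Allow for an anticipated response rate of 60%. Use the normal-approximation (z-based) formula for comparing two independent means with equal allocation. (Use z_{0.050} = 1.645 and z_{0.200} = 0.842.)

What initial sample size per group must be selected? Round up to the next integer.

n = 1279 per group

n = (z_{α/2} + z_β)² · (σ₁² + σ₂²) / δ²
  = (1.645 + 0.842)² · (2·13² = 338) / 2.6²
  = 6.1852 · 338 / 6.76
  = 309.26
Design effect: 2.48 × 309.26 = 766.96.
Adjust for 60% response: 766.96 / 0.60 = 1278.27.
Round up → n = 1279 per group.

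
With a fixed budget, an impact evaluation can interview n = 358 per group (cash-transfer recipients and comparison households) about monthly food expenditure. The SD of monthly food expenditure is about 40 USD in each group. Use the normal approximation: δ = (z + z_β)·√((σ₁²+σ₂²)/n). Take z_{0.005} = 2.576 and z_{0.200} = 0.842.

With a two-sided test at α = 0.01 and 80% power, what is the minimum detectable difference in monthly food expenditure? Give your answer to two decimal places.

δ = (z_{α/2} + z_β) · √((σ₁²+σ₂²)/n)
  = (2.576 + 0.842) · √(3200/358)
  = 3.418 · √8.9385
  = 3.418 · 2.9897
  = 10.2189

Minimum detectable difference ≈ 10.22 USD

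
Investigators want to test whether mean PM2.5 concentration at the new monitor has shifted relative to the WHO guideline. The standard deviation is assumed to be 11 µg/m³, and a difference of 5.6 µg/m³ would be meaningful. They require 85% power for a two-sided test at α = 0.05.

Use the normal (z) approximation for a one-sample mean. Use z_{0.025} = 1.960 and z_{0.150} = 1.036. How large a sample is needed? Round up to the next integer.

n = 35

n = (z_{α/2} + z_β)² · σ² / δ²
  = (1.960 + 1.036)² · 11² / 5.6²
  = 8.9760 · 121 / 31.36
  = 34.63
Round up → n = 35.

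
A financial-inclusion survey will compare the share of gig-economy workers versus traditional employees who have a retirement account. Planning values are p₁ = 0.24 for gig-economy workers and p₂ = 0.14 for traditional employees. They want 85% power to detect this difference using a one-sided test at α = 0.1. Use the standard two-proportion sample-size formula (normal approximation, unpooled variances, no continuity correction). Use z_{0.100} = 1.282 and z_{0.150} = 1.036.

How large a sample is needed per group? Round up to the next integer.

n = 163 per group

n = (z_α + z_β)² · [p₁(1−p₁) + p₂(1−p₂)] / (p₁ − p₂)²
  = (1.282 + 1.036)² · (0.24·0.76 + 0.14·0.86) / (0.10)²
  = (2.318)² · (0.1824 + 0.1204) / 0.0100
  = 5.3731 · 0.3028 / 0.0100
  = 162.70
Round up → n = 163 per group.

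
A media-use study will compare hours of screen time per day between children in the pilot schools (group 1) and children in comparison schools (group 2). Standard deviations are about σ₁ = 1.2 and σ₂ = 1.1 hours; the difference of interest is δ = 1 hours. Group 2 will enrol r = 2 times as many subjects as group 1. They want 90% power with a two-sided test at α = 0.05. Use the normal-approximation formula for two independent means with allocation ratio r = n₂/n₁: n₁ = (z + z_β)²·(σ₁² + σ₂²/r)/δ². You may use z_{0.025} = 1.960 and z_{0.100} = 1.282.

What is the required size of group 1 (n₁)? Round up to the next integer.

n₁ = (z_{α/2} + z_β)² · (σ₁² + σ₂²/r) / δ²
   = (1.960 + 1.282)² · (1.2² + 1.1²/2) / 1²
   = 10.5106 · (1.44 + 0.605) / 1
   = 10.5106 · 2.045 / 1
   = 21.49
Round up → n₁ = 22; n₂ = r·n₁ = 2 × 22 = 44.

n₁ = 22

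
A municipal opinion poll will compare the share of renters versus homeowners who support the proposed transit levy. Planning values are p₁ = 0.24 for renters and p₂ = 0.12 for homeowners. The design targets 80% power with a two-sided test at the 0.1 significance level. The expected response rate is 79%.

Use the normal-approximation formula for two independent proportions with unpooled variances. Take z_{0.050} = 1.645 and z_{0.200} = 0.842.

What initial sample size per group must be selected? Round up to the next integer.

n = 157 per group

n = (z_{α/2} + z_β)² · [p₁(1−p₁) + p₂(1−p₂)] / (p₁ − p₂)²
  = (1.645 + 0.842)² · (0.24·0.76 + 0.12·0.88) / (0.12)²
  = (2.487)² · (0.1824 + 0.1056) / 0.0144
  = 6.1852 · 0.2880 / 0.0144
  = 123.70
Adjust for 79% response: 123.70 / 0.79 = 156.59.
Round up → n = 157 per group.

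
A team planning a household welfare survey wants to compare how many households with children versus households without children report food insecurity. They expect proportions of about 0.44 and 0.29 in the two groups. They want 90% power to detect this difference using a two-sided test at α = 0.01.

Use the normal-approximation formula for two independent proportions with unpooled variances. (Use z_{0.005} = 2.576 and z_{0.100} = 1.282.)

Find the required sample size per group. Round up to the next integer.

n = 300 per group

n = (z_{α/2} + z_β)² · [p₁(1−p₁) + p₂(1−p₂)] / (p₁ − p₂)²
  = (2.576 + 1.282)² · (0.44·0.56 + 0.29·0.71) / (0.15)²
  = (3.858)² · (0.2464 + 0.2059) / 0.0225
  = 14.8842 · 0.4523 / 0.0225
  = 299.20
Round up → n = 300 per group.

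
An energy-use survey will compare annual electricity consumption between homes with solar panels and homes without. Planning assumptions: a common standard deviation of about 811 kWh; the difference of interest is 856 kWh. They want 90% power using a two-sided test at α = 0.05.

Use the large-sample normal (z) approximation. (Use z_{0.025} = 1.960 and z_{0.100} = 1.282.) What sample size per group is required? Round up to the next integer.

n = 19 per group

n = (z_{α/2} + z_β)² · (σ₁² + σ₂²) / δ²
  = (1.960 + 1.282)² · (2·811² = 1315442) / 856²
  = 10.5106 · 1315442 / 732736
  = 18.87
Round up → n = 19 per group.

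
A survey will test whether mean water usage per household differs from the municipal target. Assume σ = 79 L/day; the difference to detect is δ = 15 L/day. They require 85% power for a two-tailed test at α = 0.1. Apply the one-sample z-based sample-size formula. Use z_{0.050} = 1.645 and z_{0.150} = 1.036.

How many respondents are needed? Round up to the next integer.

n = 200

n = (z_{α/2} + z_β)² · σ² / δ²
  = (1.645 + 1.036)² · 79² / 15²
  = 7.1878 · 6241 / 225
  = 199.37
Round up → n = 200.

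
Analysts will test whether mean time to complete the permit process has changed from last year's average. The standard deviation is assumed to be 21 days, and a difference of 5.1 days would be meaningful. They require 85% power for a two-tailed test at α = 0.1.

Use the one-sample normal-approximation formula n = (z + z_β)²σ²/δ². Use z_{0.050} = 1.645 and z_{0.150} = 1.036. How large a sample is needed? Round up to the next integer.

n = 122

n = (z_{α/2} + z_β)² · σ² / δ²
  = (1.645 + 1.036)² · 21² / 5.1²
  = 7.1878 · 441 / 26.01
  = 121.87
Round up → n = 122.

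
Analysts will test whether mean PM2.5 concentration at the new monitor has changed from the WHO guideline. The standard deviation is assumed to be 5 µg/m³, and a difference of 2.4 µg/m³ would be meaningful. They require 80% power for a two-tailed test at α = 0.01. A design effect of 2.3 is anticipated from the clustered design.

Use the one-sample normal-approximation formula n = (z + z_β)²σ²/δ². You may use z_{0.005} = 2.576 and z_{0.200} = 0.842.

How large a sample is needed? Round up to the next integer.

n = (z_{α/2} + z_β)² · σ² / δ²
  = (2.576 + 0.842)² · 5² / 2.4²
  = 11.6827 · 25 / 5.76
  = 50.71
Design effect: 2.3 × 50.71 = 116.62.
Round up → n = 117.

n = 117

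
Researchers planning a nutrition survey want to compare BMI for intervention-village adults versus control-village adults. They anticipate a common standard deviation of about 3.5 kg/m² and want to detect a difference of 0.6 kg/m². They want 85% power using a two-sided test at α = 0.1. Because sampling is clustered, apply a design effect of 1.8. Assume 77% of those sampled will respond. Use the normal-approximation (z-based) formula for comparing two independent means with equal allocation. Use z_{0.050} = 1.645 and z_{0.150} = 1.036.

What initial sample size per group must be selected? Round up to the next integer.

n = (z_{α/2} + z_β)² · (σ₁² + σ₂²) / δ²
  = (1.645 + 1.036)² · (2·3.5² = 24.5) / 0.6²
  = 7.1878 · 24.5 / 0.36
  = 489.17
Design effect: 1.8 × 489.17 = 880.50.
Adjust for 77% response: 880.50 / 0.77 = 1143.51.
Round up → n = 1144 per group.

n = 1144 per group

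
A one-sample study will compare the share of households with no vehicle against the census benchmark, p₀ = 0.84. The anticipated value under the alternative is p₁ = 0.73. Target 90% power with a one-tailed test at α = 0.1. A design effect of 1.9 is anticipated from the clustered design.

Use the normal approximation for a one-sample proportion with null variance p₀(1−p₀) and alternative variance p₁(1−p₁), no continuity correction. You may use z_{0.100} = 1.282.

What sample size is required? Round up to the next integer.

n = [z_α·√(p₀q₀) + z_β·√(p₁q₁)]² / (p₁ − p₀)²
  = [1.282·√(0.84·0.16) + 1.282·√(0.73·0.27)]² / (-0.11)²
  = [1.282·0.3666 + 1.282·0.4440]² / 0.0121
  = [1.0391]² / 0.0121
  = 89.24
Design effect: 1.9 × 89.24 = 169.56.
Round up → n = 170.

n = 170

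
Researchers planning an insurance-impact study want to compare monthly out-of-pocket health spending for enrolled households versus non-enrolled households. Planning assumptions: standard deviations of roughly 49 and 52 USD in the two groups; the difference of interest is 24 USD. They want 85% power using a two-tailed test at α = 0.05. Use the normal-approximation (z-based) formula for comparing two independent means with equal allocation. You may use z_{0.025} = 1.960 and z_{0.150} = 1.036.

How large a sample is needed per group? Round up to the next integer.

n = 80 per group

n = (z_{α/2} + z_β)² · (σ₁² + σ₂²) / δ²
  = (1.960 + 1.036)² · (49² + 52² = 5105) / 24²
  = 8.9760 · 5105 / 576
  = 79.55
Round up → n = 80 per group.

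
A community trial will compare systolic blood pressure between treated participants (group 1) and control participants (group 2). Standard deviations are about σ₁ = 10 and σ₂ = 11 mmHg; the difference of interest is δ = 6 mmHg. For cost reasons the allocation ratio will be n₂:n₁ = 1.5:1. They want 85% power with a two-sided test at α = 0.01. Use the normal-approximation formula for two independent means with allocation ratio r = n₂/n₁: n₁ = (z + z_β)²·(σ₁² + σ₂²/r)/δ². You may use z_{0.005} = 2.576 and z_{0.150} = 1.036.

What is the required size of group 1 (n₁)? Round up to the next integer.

n₁ = (z_{α/2} + z_β)² · (σ₁² + σ₂²/r) / δ²
   = (2.576 + 1.036)² · (10² + 11²/1.5) / 6²
   = 13.0465 · (100 + 80.6667) / 36
   = 13.0465 · 180.6667 / 36
   = 65.47
Round up → n₁ = 66; n₂ = r·n₁ = 1.5 × 66 = 99.

n₁ = 66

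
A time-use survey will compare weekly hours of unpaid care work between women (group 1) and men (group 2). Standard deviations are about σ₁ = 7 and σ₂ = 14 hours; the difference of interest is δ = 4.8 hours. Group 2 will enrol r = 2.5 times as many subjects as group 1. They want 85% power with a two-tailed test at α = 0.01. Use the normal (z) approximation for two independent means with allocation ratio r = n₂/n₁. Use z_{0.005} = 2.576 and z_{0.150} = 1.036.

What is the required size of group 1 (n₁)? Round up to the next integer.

n₁ = (z_{α/2} + z_β)² · (σ₁² + σ₂²/r) / δ²
   = (2.576 + 1.036)² · (7² + 14²/2.5) / 4.8²
   = 13.0465 · (49 + 78.4) / 23.04
   = 13.0465 · 127.4 / 23.04
   = 72.14
Round up → n₁ = 73; n₂ = r·n₁ = 2.5 × 73 = 183.

n₁ = 73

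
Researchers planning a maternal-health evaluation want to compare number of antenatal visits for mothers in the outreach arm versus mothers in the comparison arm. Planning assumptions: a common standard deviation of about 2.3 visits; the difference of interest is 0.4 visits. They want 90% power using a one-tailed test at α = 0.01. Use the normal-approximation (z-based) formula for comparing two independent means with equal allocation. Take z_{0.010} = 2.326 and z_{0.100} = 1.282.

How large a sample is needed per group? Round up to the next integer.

n = 861 per group

n = (z_α + z_β)² · (σ₁² + σ₂²) / δ²
  = (2.326 + 1.282)² · (2·2.3² = 10.58) / 0.4²
  = 13.0177 · 10.58 / 0.16
  = 860.79
Round up → n = 861 per group.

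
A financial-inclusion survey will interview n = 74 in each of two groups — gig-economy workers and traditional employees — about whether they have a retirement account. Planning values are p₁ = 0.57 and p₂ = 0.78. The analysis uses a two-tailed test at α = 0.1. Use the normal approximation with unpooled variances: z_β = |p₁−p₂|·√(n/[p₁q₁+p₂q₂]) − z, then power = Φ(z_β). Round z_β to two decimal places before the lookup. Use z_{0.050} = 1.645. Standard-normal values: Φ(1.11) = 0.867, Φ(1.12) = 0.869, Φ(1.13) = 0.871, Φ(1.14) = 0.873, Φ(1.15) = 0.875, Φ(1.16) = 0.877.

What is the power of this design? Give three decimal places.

z_β = |p₁−p₂|·√(n/[p₁q₁+p₂q₂]) − z_{α/2}
    = 0.21 · √(74/0.4167) − 1.645
    = 0.21 · 13.3261 − 1.645
    = 2.7985 − 1.645 = 1.1535 → 1.15
Power = Φ(1.15) = 0.875.

Power ≈ 0.875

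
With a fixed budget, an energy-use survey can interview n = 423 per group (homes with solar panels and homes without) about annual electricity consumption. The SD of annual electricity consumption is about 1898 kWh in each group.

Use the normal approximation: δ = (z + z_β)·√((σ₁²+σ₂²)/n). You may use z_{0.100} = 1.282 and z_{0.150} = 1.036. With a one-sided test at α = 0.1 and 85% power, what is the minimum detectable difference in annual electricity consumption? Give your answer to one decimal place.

Minimum detectable difference ≈ 302.5 kWh

δ = (z_α + z_β) · √((σ₁²+σ₂²)/n)
  = (1.282 + 1.036) · √(7204808/423)
  = 2.318 · √17032.6
  = 2.318 · 130.5092
  = 302.5203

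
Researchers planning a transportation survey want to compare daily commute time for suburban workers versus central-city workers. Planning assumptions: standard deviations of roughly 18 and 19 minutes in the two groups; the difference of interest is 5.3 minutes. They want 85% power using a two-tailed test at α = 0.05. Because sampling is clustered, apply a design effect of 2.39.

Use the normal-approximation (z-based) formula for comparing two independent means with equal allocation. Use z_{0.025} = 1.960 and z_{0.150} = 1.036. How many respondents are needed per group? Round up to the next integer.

n = 524 per group

n = (z_{α/2} + z_β)² · (σ₁² + σ₂²) / δ²
  = (1.960 + 1.036)² · (18² + 19² = 685) / 5.3²
  = 8.9760 · 685 / 28.09
  = 218.89
Design effect: 2.39 × 218.89 = 523.14.
Round up → n = 524 per group.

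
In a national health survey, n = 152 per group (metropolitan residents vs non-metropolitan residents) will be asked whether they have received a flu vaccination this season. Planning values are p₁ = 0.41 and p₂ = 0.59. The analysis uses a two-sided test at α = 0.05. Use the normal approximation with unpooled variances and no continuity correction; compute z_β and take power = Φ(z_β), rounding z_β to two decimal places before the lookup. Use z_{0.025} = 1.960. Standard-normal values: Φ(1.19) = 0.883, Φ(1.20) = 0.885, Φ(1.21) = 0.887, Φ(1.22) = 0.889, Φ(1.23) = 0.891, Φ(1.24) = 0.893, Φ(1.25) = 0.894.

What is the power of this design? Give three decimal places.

z_β = |p₁−p₂|·√(n/[p₁q₁+p₂q₂]) − z_{α/2}
    = 0.18 · √(152/0.4838) − 1.960
    = 0.18 · 17.7251 − 1.960
    = 3.1905 − 1.960 = 1.2305 → 1.23
Power = Φ(1.23) = 0.891.

Power ≈ 0.891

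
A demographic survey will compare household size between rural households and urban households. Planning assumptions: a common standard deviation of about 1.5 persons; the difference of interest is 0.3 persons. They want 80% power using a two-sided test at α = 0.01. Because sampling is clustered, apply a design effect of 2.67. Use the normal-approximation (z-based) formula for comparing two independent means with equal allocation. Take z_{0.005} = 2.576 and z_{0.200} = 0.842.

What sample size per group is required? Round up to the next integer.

n = (z_{α/2} + z_β)² · (σ₁² + σ₂²) / δ²
  = (2.576 + 0.842)² · (2·1.5² = 4.5) / 0.3²
  = 11.6827 · 4.5 / 0.09
  = 584.14
Design effect: 2.67 × 584.14 = 1559.64.
Round up → n = 1560 per group.

n = 1560 per group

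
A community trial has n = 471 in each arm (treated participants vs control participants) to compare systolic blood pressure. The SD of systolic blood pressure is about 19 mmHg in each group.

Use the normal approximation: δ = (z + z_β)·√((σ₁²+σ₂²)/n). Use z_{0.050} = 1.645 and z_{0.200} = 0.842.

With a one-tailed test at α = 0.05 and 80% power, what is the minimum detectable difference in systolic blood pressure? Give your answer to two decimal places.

δ = (z_α + z_β) · √((σ₁²+σ₂²)/n)
  = (1.645 + 0.842) · √(722/471)
  = 2.487 · √1.5329
  = 2.487 · 1.2381
  = 3.0792

Minimum detectable difference ≈ 3.08 mmHg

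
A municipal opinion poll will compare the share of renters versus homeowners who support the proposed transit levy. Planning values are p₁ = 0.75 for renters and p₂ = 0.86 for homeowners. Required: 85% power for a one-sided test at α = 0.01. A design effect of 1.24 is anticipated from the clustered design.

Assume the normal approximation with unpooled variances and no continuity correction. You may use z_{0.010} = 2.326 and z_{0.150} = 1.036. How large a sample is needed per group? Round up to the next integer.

n = 357 per group

n = (z_α + z_β)² · [p₁(1−p₁) + p₂(1−p₂)] / (p₁ − p₂)²
  = (2.326 + 1.036)² · (0.75·0.25 + 0.86·0.14) / (-0.11)²
  = (3.362)² · (0.1875 + 0.1204) / 0.0121
  = 11.3030 · 0.3079 / 0.0121
  = 287.62
Design effect: 1.24 × 287.62 = 356.65.
Round up → n = 357 per group.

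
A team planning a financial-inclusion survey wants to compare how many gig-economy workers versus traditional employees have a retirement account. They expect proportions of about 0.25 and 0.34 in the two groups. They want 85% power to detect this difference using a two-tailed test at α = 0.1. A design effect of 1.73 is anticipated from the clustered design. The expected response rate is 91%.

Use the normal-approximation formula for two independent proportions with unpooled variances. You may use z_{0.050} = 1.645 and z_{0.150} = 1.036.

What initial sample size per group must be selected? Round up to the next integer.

n = 695 per group

n = (z_{α/2} + z_β)² · [p₁(1−p₁) + p₂(1−p₂)] / (p₁ − p₂)²
  = (1.645 + 1.036)² · (0.25·0.75 + 0.34·0.66) / (-0.09)²
  = (2.681)² · (0.1875 + 0.2244) / 0.0081
  = 7.1878 · 0.4119 / 0.0081
  = 365.51
Design effect: 1.73 × 365.51 = 632.33.
Adjust for 91% response: 632.33 / 0.91 = 694.87.
Round up → n = 695 per group.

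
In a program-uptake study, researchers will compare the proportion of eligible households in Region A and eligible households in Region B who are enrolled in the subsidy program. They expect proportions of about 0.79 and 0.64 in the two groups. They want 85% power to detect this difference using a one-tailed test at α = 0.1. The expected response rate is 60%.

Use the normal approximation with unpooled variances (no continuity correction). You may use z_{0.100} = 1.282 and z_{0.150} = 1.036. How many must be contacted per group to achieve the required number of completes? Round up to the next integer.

n = (z_α + z_β)² · [p₁(1−p₁) + p₂(1−p₂)] / (p₁ − p₂)²
  = (1.282 + 1.036)² · (0.79·0.21 + 0.64·0.36) / (0.15)²
  = (2.318)² · (0.1659 + 0.2304) / 0.0225
  = 5.3731 · 0.3963 / 0.0225
  = 94.64
Adjust for 60% response: 94.64 / 0.60 = 157.73.
Round up → n = 158 per group.

n = 158 per group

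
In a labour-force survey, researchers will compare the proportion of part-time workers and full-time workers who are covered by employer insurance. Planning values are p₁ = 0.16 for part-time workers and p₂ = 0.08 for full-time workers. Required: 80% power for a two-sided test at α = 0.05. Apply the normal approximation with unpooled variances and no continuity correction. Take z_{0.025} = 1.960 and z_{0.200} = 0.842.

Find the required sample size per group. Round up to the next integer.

n = (z_{α/2} + z_β)² · [p₁(1−p₁) + p₂(1−p₂)] / (p₁ − p₂)²
  = (1.960 + 0.842)² · (0.16·0.84 + 0.08·0.92) / (0.08)²
  = (2.802)² · (0.1344 + 0.0736) / 0.0064
  = 7.8512 · 0.2080 / 0.0064
  = 255.16
Round up → n = 256 per group.

n = 256 per group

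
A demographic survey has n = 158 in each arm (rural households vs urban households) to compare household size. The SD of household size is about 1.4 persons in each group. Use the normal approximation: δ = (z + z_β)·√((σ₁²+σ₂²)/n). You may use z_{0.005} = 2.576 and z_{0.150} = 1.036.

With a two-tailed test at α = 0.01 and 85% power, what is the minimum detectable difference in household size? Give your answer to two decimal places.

δ = (z_{α/2} + z_β) · √((σ₁²+σ₂²)/n)
  = (2.576 + 1.036) · √(3.92/158)
  = 3.612 · √0.02481
  = 3.612 · 0.1575
  = 0.5689

Minimum detectable difference ≈ 0.57 persons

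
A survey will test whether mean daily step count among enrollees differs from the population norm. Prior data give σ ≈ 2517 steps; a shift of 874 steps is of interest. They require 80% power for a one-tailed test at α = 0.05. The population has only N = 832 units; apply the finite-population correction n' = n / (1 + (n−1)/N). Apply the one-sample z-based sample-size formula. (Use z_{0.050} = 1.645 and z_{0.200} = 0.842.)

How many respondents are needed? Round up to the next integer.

n = 49

n = (z_α + z_β)² · σ² / δ²
  = (1.645 + 0.842)² · 2517² / 874²
  = 6.1852 · 6335289 / 763876
  = 51.30
Finite-population correction (N = 832): 51.30 / (1 + (51.30 − 1)/832) = 48.37.
Round up → n = 49.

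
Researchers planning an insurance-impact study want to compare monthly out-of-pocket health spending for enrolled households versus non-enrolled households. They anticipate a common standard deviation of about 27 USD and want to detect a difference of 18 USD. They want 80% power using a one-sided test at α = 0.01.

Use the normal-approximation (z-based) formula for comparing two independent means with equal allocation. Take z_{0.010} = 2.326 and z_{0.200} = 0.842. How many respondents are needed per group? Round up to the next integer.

n = 46 per group

n = (z_α + z_β)² · (σ₁² + σ₂²) / δ²
  = (2.326 + 0.842)² · (2·27² = 1458) / 18²
  = 10.0362 · 1458 / 324
  = 45.16
Round up → n = 46 per group.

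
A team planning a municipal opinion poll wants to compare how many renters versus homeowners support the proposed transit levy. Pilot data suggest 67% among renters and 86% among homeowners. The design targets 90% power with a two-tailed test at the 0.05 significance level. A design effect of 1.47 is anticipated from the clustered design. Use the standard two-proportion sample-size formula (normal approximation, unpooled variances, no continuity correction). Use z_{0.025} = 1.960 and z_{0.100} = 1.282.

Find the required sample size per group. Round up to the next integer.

n = (z_{α/2} + z_β)² · [p₁(1−p₁) + p₂(1−p₂)] / (p₁ − p₂)²
  = (1.960 + 1.282)² · (0.67·0.33 + 0.86·0.14) / (-0.19)²
  = (3.242)² · (0.2211 + 0.1204) / 0.0361
  = 10.5106 · 0.3415 / 0.0361
  = 99.43
Design effect: 1.47 × 99.43 = 146.16.
Round up → n = 147 per group.

n = 147 per group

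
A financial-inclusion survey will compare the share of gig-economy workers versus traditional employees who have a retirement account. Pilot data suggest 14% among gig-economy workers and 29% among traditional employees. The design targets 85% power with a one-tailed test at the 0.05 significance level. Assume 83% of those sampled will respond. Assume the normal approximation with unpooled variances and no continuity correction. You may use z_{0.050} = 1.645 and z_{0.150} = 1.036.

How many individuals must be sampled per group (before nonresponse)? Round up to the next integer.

n = 126 per group

n = (z_α + z_β)² · [p₁(1−p₁) + p₂(1−p₂)] / (p₁ − p₂)²
  = (1.645 + 1.036)² · (0.14·0.86 + 0.29·0.71) / (-0.15)²
  = (2.681)² · (0.1204 + 0.2059) / 0.0225
  = 7.1878 · 0.3263 / 0.0225
  = 104.24
Adjust for 83% response: 104.24 / 0.83 = 125.59.
Round up → n = 126 per group.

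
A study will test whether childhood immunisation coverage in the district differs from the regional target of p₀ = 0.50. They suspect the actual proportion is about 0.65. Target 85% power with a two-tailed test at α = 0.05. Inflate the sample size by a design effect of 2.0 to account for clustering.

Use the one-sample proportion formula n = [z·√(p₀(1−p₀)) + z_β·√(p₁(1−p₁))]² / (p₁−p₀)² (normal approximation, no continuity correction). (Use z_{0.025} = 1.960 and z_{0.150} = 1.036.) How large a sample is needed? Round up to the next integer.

n = [z_{α/2}·√(p₀q₀) + z_β·√(p₁q₁)]² / (p₁ − p₀)²
  = [1.960·√(0.50·0.50) + 1.036·√(0.65·0.35)]² / (0.15)²
  = [1.960·0.5000 + 1.036·0.4770]² / 0.0225
  = [1.4741]² / 0.0225
  = 96.58
Design effect: 2.0 × 96.58 = 193.16.
Round up → n = 194.

n = 194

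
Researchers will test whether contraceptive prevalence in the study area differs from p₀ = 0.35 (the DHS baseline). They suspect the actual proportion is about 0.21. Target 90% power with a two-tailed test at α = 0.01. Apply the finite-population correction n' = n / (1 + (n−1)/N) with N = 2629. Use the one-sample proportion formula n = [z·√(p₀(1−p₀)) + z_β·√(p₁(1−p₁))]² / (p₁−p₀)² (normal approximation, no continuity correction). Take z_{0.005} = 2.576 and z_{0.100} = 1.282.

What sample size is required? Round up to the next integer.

n = [z_{α/2}·√(p₀q₀) + z_β·√(p₁q₁)]² / (p₁ − p₀)²
  = [2.576·√(0.35·0.65) + 1.282·√(0.21·0.79)]² / (-0.14)²
  = [2.576·0.4770 + 1.282·0.4073]² / 0.0196
  = [1.7508]² / 0.0196
  = 156.40
Finite-population correction (N = 2629): 156.40 / (1 + (156.40 − 1)/2629) = 147.67.
Round up → n = 148.

n = 148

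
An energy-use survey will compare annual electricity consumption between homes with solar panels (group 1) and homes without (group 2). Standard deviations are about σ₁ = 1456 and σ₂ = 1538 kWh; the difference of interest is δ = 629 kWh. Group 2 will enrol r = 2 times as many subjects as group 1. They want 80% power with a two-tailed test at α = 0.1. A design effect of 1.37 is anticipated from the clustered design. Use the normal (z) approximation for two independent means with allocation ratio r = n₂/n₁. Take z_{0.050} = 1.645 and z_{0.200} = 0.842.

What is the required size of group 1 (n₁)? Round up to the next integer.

n₁ = 71

n₁ = (z_{α/2} + z_β)² · (σ₁² + σ₂²/r) / δ²
   = (1.645 + 0.842)² · (1456² + 1538²/2) / 629²
   = 6.1852 · (2119936 + 1182722) / 395641
   = 6.1852 · 3302658 / 395641
   = 51.63
Design effect: 1.37 × 51.63 = 70.74.
Round up → n₁ = 71; n₂ = r·n₁ = 2 × 71 = 142.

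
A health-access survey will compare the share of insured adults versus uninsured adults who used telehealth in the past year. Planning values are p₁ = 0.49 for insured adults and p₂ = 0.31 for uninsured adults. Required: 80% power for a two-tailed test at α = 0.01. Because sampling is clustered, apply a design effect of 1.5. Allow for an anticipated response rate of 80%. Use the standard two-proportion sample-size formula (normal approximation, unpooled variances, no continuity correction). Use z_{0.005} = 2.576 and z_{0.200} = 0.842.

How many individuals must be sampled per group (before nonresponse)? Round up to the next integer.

n = 314 per group

n = (z_{α/2} + z_β)² · [p₁(1−p₁) + p₂(1−p₂)] / (p₁ − p₂)²
  = (2.576 + 0.842)² · (0.49·0.51 + 0.31·0.69) / (0.18)²
  = (3.418)² · (0.2499 + 0.2139) / 0.0324
  = 11.6827 · 0.4638 / 0.0324
  = 167.24
Design effect: 1.5 × 167.24 = 250.85.
Adjust for 80% response: 250.85 / 0.80 = 313.57.
Round up → n = 314 per group.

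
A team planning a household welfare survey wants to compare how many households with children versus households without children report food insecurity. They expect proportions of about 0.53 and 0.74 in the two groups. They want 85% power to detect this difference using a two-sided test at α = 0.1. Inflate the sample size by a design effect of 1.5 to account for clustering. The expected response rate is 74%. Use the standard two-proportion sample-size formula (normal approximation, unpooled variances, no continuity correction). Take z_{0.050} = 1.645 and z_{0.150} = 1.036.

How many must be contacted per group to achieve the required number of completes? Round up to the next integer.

n = 146 per group

n = (z_{α/2} + z_β)² · [p₁(1−p₁) + p₂(1−p₂)] / (p₁ − p₂)²
  = (1.645 + 1.036)² · (0.53·0.47 + 0.74·0.26) / (-0.21)²
  = (2.681)² · (0.2491 + 0.1924) / 0.0441
  = 7.1878 · 0.4415 / 0.0441
  = 71.96
Design effect: 1.5 × 71.96 = 107.94.
Adjust for 74% response: 107.94 / 0.74 = 145.86.
Round up → n = 146 per group.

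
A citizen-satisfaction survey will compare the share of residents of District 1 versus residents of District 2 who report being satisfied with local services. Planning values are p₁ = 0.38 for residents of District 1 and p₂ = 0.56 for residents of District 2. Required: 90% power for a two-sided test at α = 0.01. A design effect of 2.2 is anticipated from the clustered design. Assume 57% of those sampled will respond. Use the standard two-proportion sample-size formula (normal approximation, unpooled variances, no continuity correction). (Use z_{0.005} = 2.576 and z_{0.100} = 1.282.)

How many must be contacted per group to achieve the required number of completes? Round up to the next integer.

n = (z_{α/2} + z_β)² · [p₁(1−p₁) + p₂(1−p₂)] / (p₁ − p₂)²
  = (2.576 + 1.282)² · (0.38·0.62 + 0.56·0.44) / (-0.18)²
  = (3.858)² · (0.2356 + 0.2464) / 0.0324
  = 14.8842 · 0.4820 / 0.0324
  = 221.42
Design effect: 2.2 × 221.42 = 487.13.
Adjust for 57% response: 487.13 / 0.57 = 854.62.
Round up → n = 855 per group.

n = 855 per group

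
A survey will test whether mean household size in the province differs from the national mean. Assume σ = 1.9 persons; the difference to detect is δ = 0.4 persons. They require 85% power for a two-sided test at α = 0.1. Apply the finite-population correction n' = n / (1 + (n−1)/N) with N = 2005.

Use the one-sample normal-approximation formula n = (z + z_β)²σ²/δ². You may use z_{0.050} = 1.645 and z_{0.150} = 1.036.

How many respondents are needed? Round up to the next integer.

n = 151

n = (z_{α/2} + z_β)² · σ² / δ²
  = (1.645 + 1.036)² · 1.9² / 0.4²
  = 7.1878 · 3.61 / 0.16
  = 162.17
Finite-population correction (N = 2005): 162.17 / (1 + (162.17 − 1)/2005) = 150.11.
Round up → n = 151.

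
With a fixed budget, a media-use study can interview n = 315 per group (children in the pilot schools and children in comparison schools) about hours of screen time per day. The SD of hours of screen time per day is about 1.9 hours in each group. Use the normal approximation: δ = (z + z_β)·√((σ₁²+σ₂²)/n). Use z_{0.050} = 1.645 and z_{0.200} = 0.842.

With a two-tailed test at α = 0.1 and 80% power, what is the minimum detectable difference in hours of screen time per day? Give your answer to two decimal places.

Minimum detectable difference ≈ 0.38 hours

δ = (z_{α/2} + z_β) · √((σ₁²+σ₂²)/n)
  = (1.645 + 0.842) · √(7.22/315)
  = 2.487 · √0.02292
  = 2.487 · 0.1514
  = 0.3765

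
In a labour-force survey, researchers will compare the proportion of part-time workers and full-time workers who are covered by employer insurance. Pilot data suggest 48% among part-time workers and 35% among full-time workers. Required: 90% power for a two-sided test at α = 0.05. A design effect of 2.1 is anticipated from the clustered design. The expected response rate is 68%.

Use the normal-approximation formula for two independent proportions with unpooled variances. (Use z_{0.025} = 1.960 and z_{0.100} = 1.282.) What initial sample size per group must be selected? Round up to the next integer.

n = (z_{α/2} + z_β)² · [p₁(1−p₁) + p₂(1−p₂)] / (p₁ − p₂)²
  = (1.960 + 1.282)² · (0.48·0.52 + 0.35·0.65) / (0.13)²
  = (3.242)² · (0.2496 + 0.2275) / 0.0169
  = 10.5106 · 0.4771 / 0.0169
  = 296.72
Design effect: 2.1 × 296.72 = 623.11.
Adjust for 68% response: 623.11 / 0.68 = 916.35.
Round up → n = 917 per group.

n = 917 per group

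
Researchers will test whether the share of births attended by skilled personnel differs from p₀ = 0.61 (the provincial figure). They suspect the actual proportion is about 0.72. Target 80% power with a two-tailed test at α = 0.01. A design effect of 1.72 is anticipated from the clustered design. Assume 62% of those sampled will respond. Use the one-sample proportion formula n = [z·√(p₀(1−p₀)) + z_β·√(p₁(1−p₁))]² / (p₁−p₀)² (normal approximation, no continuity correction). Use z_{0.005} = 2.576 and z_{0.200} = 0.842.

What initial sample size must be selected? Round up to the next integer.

n = [z_{α/2}·√(p₀q₀) + z_β·√(p₁q₁)]² / (p₁ − p₀)²
  = [2.576·√(0.61·0.39) + 0.842·√(0.72·0.28)]² / (0.11)²
  = [2.576·0.4877 + 0.842·0.4490]² / 0.0121
  = [1.6345]² / 0.0121
  = 220.79
Design effect: 1.72 × 220.79 = 379.76.
Adjust for 62% response: 379.76 / 0.62 = 612.52.
Round up → n = 613.

n = 613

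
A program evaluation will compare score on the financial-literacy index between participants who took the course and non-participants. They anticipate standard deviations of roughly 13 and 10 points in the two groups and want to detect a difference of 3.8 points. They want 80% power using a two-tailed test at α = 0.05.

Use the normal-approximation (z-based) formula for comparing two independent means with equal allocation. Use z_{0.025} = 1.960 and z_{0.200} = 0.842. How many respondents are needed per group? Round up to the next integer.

n = 147 per group

n = (z_{α/2} + z_β)² · (σ₁² + σ₂²) / δ²
  = (1.960 + 0.842)² · (13² + 10² = 269) / 3.8²
  = 7.8512 · 269 / 14.44
  = 146.26
Round up → n = 147 per group.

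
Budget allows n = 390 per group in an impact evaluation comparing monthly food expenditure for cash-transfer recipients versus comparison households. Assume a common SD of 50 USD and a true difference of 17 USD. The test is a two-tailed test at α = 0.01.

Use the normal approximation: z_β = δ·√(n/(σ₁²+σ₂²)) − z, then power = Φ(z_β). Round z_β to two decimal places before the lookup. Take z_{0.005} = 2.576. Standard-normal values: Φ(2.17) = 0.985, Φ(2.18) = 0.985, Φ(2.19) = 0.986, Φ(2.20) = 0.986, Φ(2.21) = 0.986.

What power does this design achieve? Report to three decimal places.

Power ≈ 0.985

z_β = δ·√(n/(σ₁²+σ₂²)) − z_{α/2}
    = 17 · √(390/5000) − 2.576
    = 17 · 0.27928 − 2.576
    = 4.7478 − 2.576 = 2.1718 → 2.17
Power = Φ(2.17) = 0.985.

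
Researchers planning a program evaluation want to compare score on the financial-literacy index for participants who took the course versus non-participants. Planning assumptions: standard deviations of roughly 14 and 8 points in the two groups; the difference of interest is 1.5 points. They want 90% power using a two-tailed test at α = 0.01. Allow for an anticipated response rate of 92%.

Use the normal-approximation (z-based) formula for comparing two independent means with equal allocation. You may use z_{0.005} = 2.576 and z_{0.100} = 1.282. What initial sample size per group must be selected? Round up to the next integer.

n = 1870 per group

n = (z_{α/2} + z_β)² · (σ₁² + σ₂²) / δ²
  = (2.576 + 1.282)² · (14² + 8² = 260) / 1.5²
  = 14.8842 · 260 / 2.25
  = 1719.95
Adjust for 92% response: 1719.95 / 0.92 = 1869.51.
Round up → n = 1870 per group.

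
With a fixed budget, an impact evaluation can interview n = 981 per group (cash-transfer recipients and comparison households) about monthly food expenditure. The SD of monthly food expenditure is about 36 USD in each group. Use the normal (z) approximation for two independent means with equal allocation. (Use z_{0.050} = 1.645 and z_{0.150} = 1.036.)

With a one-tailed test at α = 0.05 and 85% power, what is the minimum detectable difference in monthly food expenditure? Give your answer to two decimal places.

Minimum detectable difference ≈ 4.36 USD

δ = (z_α + z_β) · √((σ₁²+σ₂²)/n)
  = (1.645 + 1.036) · √(2592/981)
  = 2.681 · √2.6422
  = 2.681 · 1.6255
  = 4.3579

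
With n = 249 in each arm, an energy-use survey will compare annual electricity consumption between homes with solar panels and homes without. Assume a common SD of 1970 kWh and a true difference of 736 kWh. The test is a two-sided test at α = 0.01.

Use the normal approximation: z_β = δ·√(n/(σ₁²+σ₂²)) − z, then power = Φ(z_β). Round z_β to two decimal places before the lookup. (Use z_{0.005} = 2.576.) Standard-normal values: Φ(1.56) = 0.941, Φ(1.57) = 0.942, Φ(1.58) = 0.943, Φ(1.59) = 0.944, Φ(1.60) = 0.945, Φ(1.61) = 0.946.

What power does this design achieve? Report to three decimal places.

z_β = δ·√(n/(σ₁²+σ₂²)) − z_{α/2}
    = 736 · √(249/7761800) − 2.576
    = 736 · 0.00566 − 2.576
    = 4.1687 − 2.576 = 1.5927 → 1.59
Power = Φ(1.59) = 0.944.

Power ≈ 0.944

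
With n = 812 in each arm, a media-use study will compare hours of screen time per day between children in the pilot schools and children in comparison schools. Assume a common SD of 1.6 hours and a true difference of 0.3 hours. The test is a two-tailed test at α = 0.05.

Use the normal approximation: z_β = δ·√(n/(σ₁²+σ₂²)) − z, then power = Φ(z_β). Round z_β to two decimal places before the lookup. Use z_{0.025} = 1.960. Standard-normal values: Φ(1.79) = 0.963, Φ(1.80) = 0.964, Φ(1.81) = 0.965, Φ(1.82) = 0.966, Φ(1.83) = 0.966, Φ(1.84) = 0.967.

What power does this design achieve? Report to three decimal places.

Power ≈ 0.966

z_β = δ·√(n/(σ₁²+σ₂²)) − z_{α/2}
    = 0.3 · √(812/5.12) − 1.960
    = 0.3 · 12.59340 − 1.960
    = 3.7780 − 1.960 = 1.8180 → 1.82
Power = Φ(1.82) = 0.966.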